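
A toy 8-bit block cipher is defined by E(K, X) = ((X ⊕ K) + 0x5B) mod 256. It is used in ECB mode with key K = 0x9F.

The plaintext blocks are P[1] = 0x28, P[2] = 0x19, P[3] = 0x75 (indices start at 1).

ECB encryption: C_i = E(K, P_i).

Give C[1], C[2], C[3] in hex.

C[1] = 0x12, C[2] = 0xE1, C[3] = 0x45

C[1]: E(K, 0x28) = 0x12.
C[2]: E(K, 0x19) = 0xE1.
C[3]: E(K, 0x75) = 0x45.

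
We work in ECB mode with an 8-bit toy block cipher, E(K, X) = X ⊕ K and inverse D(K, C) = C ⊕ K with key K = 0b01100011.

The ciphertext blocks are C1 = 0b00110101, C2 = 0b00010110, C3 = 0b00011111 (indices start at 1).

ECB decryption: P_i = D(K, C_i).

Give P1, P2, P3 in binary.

P1 = 0b01010110, P2 = 0b01110101, P3 = 0b01111100

P1: D(K, 0b00110101) = 0b01010110.
P2: D(K, 0b00010110) = 0b01110101.
P3: D(K, 0b00011111) = 0b01111100.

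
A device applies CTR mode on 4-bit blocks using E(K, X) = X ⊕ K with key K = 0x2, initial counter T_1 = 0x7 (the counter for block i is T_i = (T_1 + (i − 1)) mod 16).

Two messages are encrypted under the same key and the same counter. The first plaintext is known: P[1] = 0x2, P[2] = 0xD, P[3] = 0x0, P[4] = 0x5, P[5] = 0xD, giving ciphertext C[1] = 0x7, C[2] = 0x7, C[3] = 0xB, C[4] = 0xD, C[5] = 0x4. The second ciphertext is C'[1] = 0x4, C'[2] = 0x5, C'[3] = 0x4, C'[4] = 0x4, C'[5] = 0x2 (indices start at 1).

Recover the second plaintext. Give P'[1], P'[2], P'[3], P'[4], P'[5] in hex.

In CTR with a reused counter, both messages share the same keystream S_i, so C_i ⊕ C'_i = P_i ⊕ P'_i and thus P'_i = P_i ⊕ C_i ⊕ C'_i.
P'[1]: 0x2 ⊕ 0x7 ⊕ 0x4 = 0x1.
P'[2]: 0xD ⊕ 0x7 ⊕ 0x5 = 0xF.
P'[3]: 0x0 ⊕ 0xB ⊕ 0x4 = 0xF.
P'[4]: 0x5 ⊕ 0xD ⊕ 0x4 = 0xC.
P'[5]: 0xD ⊕ 0x4 ⊕ 0x2 = 0xB.

P'[1] = 0x1, P'[2] = 0xF, P'[3] = 0xF, P'[4] = 0xC, P'[5] = 0xB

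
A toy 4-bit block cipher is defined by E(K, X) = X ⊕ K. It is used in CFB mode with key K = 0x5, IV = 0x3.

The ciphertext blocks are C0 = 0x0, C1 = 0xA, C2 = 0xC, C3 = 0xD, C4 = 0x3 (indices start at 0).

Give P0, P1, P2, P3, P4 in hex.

P0 = 0x6, P1 = 0xF, P2 = 0x3, P3 = 0x4, P4 = 0xB

CFB decryption: P_i = C_i ⊕ E(K, C_{i−1}), with C_{−1} = IV.
P0: E(K, 0x3) = 0x6; 0x0 ⊕ 0x6 = 0x6.
P1: E(K, 0x0) = 0x5; 0xA ⊕ 0x5 = 0xF.
P2: E(K, 0xA) = 0xF; 0xC ⊕ 0xF = 0x3.
P3: E(K, 0xC) = 0x9; 0xD ⊕ 0x9 = 0x4.
P4: E(K, 0xD) = 0x8; 0x3 ⊕ 0x8 = 0xB.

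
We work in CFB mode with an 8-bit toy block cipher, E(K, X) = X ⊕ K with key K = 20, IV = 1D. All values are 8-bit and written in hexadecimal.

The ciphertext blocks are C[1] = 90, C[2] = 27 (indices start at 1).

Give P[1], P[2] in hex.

CFB decryption: P_i = C_i ⊕ E(K, C_{i−1}), with C_{0} = IV.
P[1]: E(K, 1D) = 3D; 90 ⊕ 3D = AD.
P[2]: E(K, 90) = B0; 27 ⊕ B0 = 97.

P[1] = AD, P[2] = 97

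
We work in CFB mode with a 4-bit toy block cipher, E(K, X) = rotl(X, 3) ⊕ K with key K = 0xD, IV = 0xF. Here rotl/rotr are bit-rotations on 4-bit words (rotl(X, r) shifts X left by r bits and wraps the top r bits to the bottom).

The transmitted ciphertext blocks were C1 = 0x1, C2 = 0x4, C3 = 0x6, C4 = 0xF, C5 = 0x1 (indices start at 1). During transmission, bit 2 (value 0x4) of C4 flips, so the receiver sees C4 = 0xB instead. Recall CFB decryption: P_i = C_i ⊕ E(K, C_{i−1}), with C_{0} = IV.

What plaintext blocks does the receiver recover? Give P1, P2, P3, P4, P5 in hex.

Only C4 changed, to 0xB. In CFB, a change in C_i flips the same bit in P_i and garbles P_{i+1}. Decrypting the received ciphertext:
P1: E(K, 0xF) = 0x2; 0x1 ⊕ 0x2 = 0x3.
P2: E(K, 0x1) = 0x5; 0x4 ⊕ 0x5 = 0x1.
P3: E(K, 0x4) = 0xF; 0x6 ⊕ 0xF = 0x9.
P4: E(K, 0x6) = 0xE; 0xB ⊕ 0xE = 0x5.
P5: E(K, 0xB) = 0x0; 0x1 ⊕ 0x0 = 0x1.
Blocks that differ from the original plaintext: P4, P5.

P1 = 0x3, P2 = 0x1, P3 = 0x9, P4 = 0x5, P5 = 0x1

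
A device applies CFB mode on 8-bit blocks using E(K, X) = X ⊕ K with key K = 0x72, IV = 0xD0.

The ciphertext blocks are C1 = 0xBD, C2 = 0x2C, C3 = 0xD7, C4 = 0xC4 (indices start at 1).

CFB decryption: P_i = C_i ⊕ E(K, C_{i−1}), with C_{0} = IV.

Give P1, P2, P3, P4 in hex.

P1: E(K, 0xD0) = 0xA2; 0xBD ⊕ 0xA2 = 0x1F.
P2: E(K, 0xBD) = 0xCF; 0x2C ⊕ 0xCF = 0xE3.
P3: E(K, 0x2C) = 0x5E; 0xD7 ⊕ 0x5E = 0x89.
P4: E(K, 0xD7) = 0xA5; 0xC4 ⊕ 0xA5 = 0x61.

P1 = 0x1F, P2 = 0xE3, P3 = 0x89, P4 = 0x61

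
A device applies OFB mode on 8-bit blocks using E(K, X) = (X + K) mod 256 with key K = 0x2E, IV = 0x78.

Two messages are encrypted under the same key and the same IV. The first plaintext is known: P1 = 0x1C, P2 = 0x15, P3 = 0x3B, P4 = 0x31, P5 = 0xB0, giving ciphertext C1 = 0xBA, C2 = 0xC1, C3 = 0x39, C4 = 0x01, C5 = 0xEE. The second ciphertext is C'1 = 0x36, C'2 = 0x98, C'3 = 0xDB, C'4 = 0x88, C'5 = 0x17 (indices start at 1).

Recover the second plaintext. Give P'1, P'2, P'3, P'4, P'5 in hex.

P'1 = 0x90, P'2 = 0x4C, P'3 = 0xD9, P'4 = 0xB8, P'5 = 0x49

In OFB with a reused IV, both messages share the same keystream S_i, so C_i ⊕ C'_i = P_i ⊕ P'_i and thus P'_i = P_i ⊕ C_i ⊕ C'_i.
P'1: 0x1C ⊕ 0xBA ⊕ 0x36 = 0x90.
P'2: 0x15 ⊕ 0xC1 ⊕ 0x98 = 0x4C.
P'3: 0x3B ⊕ 0x39 ⊕ 0xDB = 0xD9.
P'4: 0x31 ⊕ 0x01 ⊕ 0x88 = 0xB8.
P'5: 0xB0 ⊕ 0xEE ⊕ 0x17 = 0x49.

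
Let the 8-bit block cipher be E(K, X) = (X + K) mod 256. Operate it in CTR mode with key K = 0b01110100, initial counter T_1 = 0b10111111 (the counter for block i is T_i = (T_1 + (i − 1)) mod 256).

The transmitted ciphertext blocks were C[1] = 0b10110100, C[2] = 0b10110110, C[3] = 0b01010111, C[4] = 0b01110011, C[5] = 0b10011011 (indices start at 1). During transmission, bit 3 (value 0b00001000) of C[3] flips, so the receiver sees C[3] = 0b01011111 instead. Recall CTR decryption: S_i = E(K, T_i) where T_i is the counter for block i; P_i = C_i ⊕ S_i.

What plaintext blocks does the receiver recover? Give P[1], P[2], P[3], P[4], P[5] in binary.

Only C[3] changed, to 0b01011111. In CTR, a change in C_i flips the same bit in P_i only; the keystream is unaffected. Decrypting the received ciphertext:
P[1]: T = 0b10111111, S = E(K, T) = 0b00110011; 0b10110100 ⊕ 0b00110011 = 0b10000111.
P[2]: T = 0b11000000, S = E(K, T) = 0b00110100; 0b10110110 ⊕ 0b00110100 = 0b10000010.
P[3]: T = 0b11000001, S = E(K, T) = 0b00110101; 0b01011111 ⊕ 0b00110101 = 0b01101010.
P[4]: T = 0b11000010, S = E(K, T) = 0b00110110; 0b01110011 ⊕ 0b00110110 = 0b01000101.
P[5]: T = 0b11000011, S = E(K, T) = 0b00110111; 0b10011011 ⊕ 0b00110111 = 0b10101100.
Blocks that differ from the original plaintext: P[3].

P[1] = 0b10000111, P[2] = 0b10000010, P[3] = 0b01101010, P[4] = 0b01000101, P[5] = 0b10101100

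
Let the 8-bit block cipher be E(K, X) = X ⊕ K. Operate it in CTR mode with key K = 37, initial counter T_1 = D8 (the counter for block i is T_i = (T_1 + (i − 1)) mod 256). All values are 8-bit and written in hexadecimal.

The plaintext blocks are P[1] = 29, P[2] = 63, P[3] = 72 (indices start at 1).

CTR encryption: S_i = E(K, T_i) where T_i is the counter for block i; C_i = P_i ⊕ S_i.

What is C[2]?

C[1]: T = D8, S = E(K, T) = EF; 29 ⊕ EF = C6.
C[2]: T = D9, S = E(K, T) = EE; 63 ⊕ EE = 8D.

C[2] = 8D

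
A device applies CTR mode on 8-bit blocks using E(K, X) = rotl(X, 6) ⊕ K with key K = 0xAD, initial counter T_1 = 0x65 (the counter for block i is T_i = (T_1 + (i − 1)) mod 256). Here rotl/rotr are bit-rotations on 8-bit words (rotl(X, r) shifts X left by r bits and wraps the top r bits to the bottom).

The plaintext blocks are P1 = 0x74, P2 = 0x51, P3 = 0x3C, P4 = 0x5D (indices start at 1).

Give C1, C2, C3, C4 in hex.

C1 = 0x80, C2 = 0x65, C3 = 0x48, C4 = 0xEA

CTR encryption: S_i = E(K, T_i) where T_i is the counter for block i; C_i = P_i ⊕ S_i.
C1: T = 0x65, S = E(K, T) = 0xF4; 0x74 ⊕ 0xF4 = 0x80.
C2: T = 0x66, S = E(K, T) = 0x34; 0x51 ⊕ 0x34 = 0x65.
C3: T = 0x67, S = E(K, T) = 0x74; 0x3C ⊕ 0x74 = 0x48.
C4: T = 0x68, S = E(K, T) = 0xB7; 0x5D ⊕ 0xB7 = 0xEA.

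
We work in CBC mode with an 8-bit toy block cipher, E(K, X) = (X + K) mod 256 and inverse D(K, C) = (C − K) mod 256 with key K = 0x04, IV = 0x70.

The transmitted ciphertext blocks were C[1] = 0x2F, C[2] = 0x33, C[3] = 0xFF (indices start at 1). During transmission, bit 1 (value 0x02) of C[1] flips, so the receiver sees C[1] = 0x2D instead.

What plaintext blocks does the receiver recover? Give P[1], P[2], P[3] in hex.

P[1] = 0x59, P[2] = 0x02, P[3] = 0xC8

CBC decryption: P_i = D(K, C_i) ⊕ C_{i−1}, with C_{0} = IV.
Only C[1] changed, to 0x2D. In CBC, a change in C_i garbles P_i and flips the same bit in P_{i+1}. Decrypting the received ciphertext:
P[1]: D(K, 0x2D) = 0x29; 0x29 ⊕ 0x70 = 0x59.
P[2]: D(K, 0x33) = 0x2F; 0x2F ⊕ 0x2D = 0x02.
P[3]: D(K, 0xFF) = 0xFB; 0xFB ⊕ 0x33 = 0xC8.
Blocks that differ from the original plaintext: P[1], P[2].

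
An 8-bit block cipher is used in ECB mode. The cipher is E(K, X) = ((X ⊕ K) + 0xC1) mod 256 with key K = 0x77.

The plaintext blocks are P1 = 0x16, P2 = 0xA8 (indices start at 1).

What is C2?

ECB encryption: C_i = E(K, P_i).
C2: E(K, 0xA8) = 0xA0.

C2 = 0xA0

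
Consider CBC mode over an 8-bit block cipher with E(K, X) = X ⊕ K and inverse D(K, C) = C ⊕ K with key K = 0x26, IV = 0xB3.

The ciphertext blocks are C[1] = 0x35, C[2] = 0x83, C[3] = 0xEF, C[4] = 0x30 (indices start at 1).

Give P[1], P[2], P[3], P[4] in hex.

P[1] = 0xA0, P[2] = 0x90, P[3] = 0x4A, P[4] = 0xF9

CBC decryption: P_i = D(K, C_i) ⊕ C_{i−1}, with C_{0} = IV.
P[1]: D(K, 0x35) = 0x13; 0x13 ⊕ 0xB3 = 0xA0.
P[2]: D(K, 0x83) = 0xA5; 0xA5 ⊕ 0x35 = 0x90.
P[3]: D(K, 0xEF) = 0xC9; 0xC9 ⊕ 0x83 = 0x4A.
P[4]: D(K, 0x30) = 0x16; 0x16 ⊕ 0xEF = 0xF9.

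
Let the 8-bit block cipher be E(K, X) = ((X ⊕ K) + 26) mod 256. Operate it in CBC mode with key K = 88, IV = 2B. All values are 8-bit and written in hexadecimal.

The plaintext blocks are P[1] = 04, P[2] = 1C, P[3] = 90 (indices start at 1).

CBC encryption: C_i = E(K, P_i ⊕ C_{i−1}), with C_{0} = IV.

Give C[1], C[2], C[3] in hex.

C[1] = CD, C[2] = 7F, C[3] = 8D

C[1]: P[1] ⊕ 2B = 2F; E(K, 2F) = CD.
C[2]: P[2] ⊕ CD = D1; E(K, D1) = 7F.
C[3]: P[3] ⊕ 7F = EF; E(K, EF) = 8D.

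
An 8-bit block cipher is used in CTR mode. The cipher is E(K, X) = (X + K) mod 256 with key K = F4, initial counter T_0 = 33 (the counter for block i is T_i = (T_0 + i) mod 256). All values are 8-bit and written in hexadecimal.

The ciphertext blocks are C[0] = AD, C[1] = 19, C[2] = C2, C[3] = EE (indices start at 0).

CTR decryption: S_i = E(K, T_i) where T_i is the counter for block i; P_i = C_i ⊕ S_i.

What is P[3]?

P[3] = C4

P[3]: T = 36, S = E(K, T) = 2A; EE ⊕ 2A = C4.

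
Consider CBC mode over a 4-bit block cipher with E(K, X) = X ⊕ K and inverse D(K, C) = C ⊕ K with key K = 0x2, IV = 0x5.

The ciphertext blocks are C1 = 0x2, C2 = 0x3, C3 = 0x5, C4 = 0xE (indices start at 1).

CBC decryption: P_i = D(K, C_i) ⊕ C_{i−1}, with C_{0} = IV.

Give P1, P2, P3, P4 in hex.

P1: D(K, 0x2) = 0x0; 0x0 ⊕ 0x5 = 0x5.
P2: D(K, 0x3) = 0x1; 0x1 ⊕ 0x2 = 0x3.
P3: D(K, 0x5) = 0x7; 0x7 ⊕ 0x3 = 0x4.
P4: D(K, 0xE) = 0xC; 0xC ⊕ 0x5 = 0x9.

P1 = 0x5, P2 = 0x3, P3 = 0x4, P4 = 0x9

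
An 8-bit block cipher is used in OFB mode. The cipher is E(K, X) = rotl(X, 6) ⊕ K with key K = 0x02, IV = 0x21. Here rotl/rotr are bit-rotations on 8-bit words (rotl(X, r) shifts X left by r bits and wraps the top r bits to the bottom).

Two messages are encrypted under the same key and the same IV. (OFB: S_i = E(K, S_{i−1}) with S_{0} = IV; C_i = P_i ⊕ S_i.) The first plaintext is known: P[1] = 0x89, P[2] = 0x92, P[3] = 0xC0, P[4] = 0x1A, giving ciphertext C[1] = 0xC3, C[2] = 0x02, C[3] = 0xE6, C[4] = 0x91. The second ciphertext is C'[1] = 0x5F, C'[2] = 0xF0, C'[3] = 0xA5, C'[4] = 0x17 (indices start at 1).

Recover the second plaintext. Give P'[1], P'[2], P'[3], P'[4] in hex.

In OFB with a reused IV, both messages share the same keystream S_i, so C_i ⊕ C'_i = P_i ⊕ P'_i and thus P'_i = P_i ⊕ C_i ⊕ C'_i.
P'[1]: 0x89 ⊕ 0xC3 ⊕ 0x5F = 0x15.
P'[2]: 0x92 ⊕ 0x02 ⊕ 0xF0 = 0x60.
P'[3]: 0xC0 ⊕ 0xE6 ⊕ 0xA5 = 0x83.
P'[4]: 0x1A ⊕ 0x91 ⊕ 0x17 = 0x9C.

P'[1] = 0x15, P'[2] = 0x60, P'[3] = 0x83, P'[4] = 0x9C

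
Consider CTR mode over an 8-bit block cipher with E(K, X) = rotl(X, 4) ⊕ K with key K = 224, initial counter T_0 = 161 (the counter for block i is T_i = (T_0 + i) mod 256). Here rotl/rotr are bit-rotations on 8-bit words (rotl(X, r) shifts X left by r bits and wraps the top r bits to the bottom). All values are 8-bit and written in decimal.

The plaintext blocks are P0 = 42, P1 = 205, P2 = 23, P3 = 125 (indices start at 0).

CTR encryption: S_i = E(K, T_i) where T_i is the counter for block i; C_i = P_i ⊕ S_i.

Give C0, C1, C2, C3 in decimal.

C0 = 208, C1 = 7, C2 = 205, C3 = 215

C0: T = 161, S = E(K, T) = 250; 42 ⊕ 250 = 208.
C1: T = 162, S = E(K, T) = 202; 205 ⊕ 202 = 7.
C2: T = 163, S = E(K, T) = 218; 23 ⊕ 218 = 205.
C3: T = 164, S = E(K, T) = 170; 125 ⊕ 170 = 215.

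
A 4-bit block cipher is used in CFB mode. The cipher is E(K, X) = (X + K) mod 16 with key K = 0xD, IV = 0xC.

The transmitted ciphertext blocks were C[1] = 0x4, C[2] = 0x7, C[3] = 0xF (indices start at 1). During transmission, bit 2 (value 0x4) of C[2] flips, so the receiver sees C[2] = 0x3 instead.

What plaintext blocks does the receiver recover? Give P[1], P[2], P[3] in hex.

CFB decryption: P_i = C_i ⊕ E(K, C_{i−1}), with C_{0} = IV.
Only C[2] changed, to 0x3. In CFB, a change in C_i flips the same bit in P_i and garbles P_{i+1}. Decrypting the received ciphertext:
P[1]: E(K, 0xC) = 0x9; 0x4 ⊕ 0x9 = 0xD.
P[2]: E(K, 0x4) = 0x1; 0x3 ⊕ 0x1 = 0x2.
P[3]: E(K, 0x3) = 0x0; 0xF ⊕ 0x0 = 0xF.
Blocks that differ from the original plaintext: P[2], P[3].

P[1] = 0xD, P[2] = 0x2, P[3] = 0xF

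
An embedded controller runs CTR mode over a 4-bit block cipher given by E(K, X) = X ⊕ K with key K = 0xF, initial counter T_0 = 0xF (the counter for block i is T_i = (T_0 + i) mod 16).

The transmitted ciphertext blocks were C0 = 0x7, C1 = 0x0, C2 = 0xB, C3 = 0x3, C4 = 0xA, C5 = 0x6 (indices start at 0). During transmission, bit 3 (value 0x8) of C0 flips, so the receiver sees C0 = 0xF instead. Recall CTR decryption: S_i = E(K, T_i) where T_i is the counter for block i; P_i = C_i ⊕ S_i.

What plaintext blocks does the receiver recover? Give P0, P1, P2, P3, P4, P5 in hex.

Only C0 changed, to 0xF. In CTR, a change in C_i flips the same bit in P_i only; the keystream is unaffected. Decrypting the received ciphertext:
P0: T = 0xF, S = E(K, T) = 0x0; 0xF ⊕ 0x0 = 0xF.
P1: T = 0x0, S = E(K, T) = 0xF; 0x0 ⊕ 0xF = 0xF.
P2: T = 0x1, S = E(K, T) = 0xE; 0xB ⊕ 0xE = 0x5.
P3: T = 0x2, S = E(K, T) = 0xD; 0x3 ⊕ 0xD = 0xE.
P4: T = 0x3, S = E(K, T) = 0xC; 0xA ⊕ 0xC = 0x6.
P5: T = 0x4, S = E(K, T) = 0xB; 0x6 ⊕ 0xB = 0xD.
Blocks that differ from the original plaintext: P0.

P0 = 0xF, P1 = 0xF, P2 = 0x5, P3 = 0xE, P4 = 0x6, P5 = 0xD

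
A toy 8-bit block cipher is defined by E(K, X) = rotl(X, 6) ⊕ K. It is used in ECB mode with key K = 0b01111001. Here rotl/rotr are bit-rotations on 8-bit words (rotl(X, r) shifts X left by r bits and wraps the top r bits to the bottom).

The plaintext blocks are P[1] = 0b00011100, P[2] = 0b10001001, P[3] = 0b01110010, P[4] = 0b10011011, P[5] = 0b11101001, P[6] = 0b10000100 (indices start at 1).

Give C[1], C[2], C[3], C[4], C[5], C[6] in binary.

ECB encryption: C_i = E(K, P_i).
C[1]: E(K, 0b00011100) = 0b01111110.
C[2]: E(K, 0b10001001) = 0b00011011.
C[3]: E(K, 0b01110010) = 0b11100101.
C[4]: E(K, 0b10011011) = 0b10011111.
C[5]: E(K, 0b11101001) = 0b00000011.
C[6]: E(K, 0b10000100) = 0b01011000.

C[1] = 0b01111110, C[2] = 0b00011011, C[3] = 0b11100101, C[4] = 0b10011111, C[5] = 0b00000011, C[6] = 0b01011000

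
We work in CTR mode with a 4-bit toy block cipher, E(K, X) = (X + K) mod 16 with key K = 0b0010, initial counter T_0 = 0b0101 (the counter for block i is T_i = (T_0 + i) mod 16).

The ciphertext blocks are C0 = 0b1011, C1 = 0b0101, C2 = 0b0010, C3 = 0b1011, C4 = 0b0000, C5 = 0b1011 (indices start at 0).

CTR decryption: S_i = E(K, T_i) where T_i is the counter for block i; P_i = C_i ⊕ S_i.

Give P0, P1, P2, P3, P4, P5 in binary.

P0 = 0b1100, P1 = 0b1101, P2 = 0b1011, P3 = 0b0001, P4 = 0b1011, P5 = 0b0111

P0: T = 0b0101, S = E(K, T) = 0b0111; 0b1011 ⊕ 0b0111 = 0b1100.
P1: T = 0b0110, S = E(K, T) = 0b1000; 0b0101 ⊕ 0b1000 = 0b1101.
P2: T = 0b0111, S = E(K, T) = 0b1001; 0b0010 ⊕ 0b1001 = 0b1011.
P3: T = 0b1000, S = E(K, T) = 0b1010; 0b1011 ⊕ 0b1010 = 0b0001.
P4: T = 0b1001, S = E(K, T) = 0b1011; 0b0000 ⊕ 0b1011 = 0b1011.
P5: T = 0b1010, S = E(K, T) = 0b1100; 0b1011 ⊕ 0b1100 = 0b0111.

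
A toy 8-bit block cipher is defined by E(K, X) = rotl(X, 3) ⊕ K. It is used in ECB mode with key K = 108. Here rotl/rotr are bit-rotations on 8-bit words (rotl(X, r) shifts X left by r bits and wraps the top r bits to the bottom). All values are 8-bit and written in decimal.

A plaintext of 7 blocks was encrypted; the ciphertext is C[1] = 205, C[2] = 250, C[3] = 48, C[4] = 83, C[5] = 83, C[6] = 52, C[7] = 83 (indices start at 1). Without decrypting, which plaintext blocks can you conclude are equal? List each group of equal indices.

ECB encrypts each block independently with the same key, so equal ciphertext blocks imply equal plaintext blocks.
C[4] = C[5] = C[7] = 83, so P[4] = P[5] = P[7].

P[4] = P[5] = P[7]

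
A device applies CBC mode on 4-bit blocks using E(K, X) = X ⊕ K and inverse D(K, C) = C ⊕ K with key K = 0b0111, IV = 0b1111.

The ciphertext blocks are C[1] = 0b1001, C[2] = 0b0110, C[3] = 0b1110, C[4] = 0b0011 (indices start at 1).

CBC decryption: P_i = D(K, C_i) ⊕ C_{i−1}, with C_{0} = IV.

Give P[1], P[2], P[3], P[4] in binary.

P[1] = 0b0001, P[2] = 0b1000, P[3] = 0b1111, P[4] = 0b1010

P[1]: D(K, 0b1001) = 0b1110; 0b1110 ⊕ 0b1111 = 0b0001.
P[2]: D(K, 0b0110) = 0b0001; 0b0001 ⊕ 0b1001 = 0b1000.
P[3]: D(K, 0b1110) = 0b1001; 0b1001 ⊕ 0b0110 = 0b1111.
P[4]: D(K, 0b0011) = 0b0100; 0b0100 ⊕ 0b1110 = 0b1010.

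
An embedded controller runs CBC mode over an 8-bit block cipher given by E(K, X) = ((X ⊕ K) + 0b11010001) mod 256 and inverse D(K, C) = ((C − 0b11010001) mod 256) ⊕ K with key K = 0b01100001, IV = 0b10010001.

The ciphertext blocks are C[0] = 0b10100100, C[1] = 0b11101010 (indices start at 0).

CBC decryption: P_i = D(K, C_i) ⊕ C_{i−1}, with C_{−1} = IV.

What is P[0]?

P[0] = 0b00100011

P[0]: D(K, 0b10100100) = 0b10110010; 0b10110010 ⊕ 0b10010001 = 0b00100011.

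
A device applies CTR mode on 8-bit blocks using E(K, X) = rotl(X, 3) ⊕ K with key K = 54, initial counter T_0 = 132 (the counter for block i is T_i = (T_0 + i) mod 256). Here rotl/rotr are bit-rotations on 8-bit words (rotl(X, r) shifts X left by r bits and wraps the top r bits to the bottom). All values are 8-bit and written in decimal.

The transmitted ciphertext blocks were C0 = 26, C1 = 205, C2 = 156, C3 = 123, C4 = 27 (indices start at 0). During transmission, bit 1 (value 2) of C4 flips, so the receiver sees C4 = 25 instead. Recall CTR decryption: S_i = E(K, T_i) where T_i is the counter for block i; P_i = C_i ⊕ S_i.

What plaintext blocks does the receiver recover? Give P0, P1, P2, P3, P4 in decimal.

P0 = 8, P1 = 215, P2 = 158, P3 = 113, P4 = 107

Only C4 changed, to 25. In CTR, a change in C_i flips the same bit in P_i only; the keystream is unaffected. Decrypting the received ciphertext:
P0: T = 132, S = E(K, T) = 18; 26 ⊕ 18 = 8.
P1: T = 133, S = E(K, T) = 26; 205 ⊕ 26 = 215.
P2: T = 134, S = E(K, T) = 2; 156 ⊕ 2 = 158.
P3: T = 135, S = E(K, T) = 10; 123 ⊕ 10 = 113.
P4: T = 136, S = E(K, T) = 114; 25 ⊕ 114 = 107.
Blocks that differ from the original plaintext: P4.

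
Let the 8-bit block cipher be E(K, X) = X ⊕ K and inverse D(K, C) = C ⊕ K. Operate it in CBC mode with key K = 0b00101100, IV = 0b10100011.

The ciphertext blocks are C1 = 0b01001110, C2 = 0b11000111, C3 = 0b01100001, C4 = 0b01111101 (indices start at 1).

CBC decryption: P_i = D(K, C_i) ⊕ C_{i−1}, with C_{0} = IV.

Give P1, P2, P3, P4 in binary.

P1 = 0b11000001, P2 = 0b10100101, P3 = 0b10001010, P4 = 0b00110000

P1: D(K, 0b01001110) = 0b01100010; 0b01100010 ⊕ 0b10100011 = 0b11000001.
P2: D(K, 0b11000111) = 0b11101011; 0b11101011 ⊕ 0b01001110 = 0b10100101.
P3: D(K, 0b01100001) = 0b01001101; 0b01001101 ⊕ 0b11000111 = 0b10001010.
P4: D(K, 0b01111101) = 0b01010001; 0b01010001 ⊕ 0b01100001 = 0b00110000.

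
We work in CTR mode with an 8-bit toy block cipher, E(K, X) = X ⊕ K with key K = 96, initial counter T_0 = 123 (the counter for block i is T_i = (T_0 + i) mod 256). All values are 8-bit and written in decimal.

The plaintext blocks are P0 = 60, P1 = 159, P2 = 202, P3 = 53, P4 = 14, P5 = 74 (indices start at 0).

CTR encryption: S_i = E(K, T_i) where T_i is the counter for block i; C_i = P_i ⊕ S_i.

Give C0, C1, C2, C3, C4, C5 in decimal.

C0: T = 123, S = E(K, T) = 27; 60 ⊕ 27 = 39.
C1: T = 124, S = E(K, T) = 28; 159 ⊕ 28 = 131.
C2: T = 125, S = E(K, T) = 29; 202 ⊕ 29 = 215.
C3: T = 126, S = E(K, T) = 30; 53 ⊕ 30 = 43.
C4: T = 127, S = E(K, T) = 31; 14 ⊕ 31 = 17.
C5: T = 128, S = E(K, T) = 224; 74 ⊕ 224 = 170.

C0 = 39, C1 = 131, C2 = 215, C3 = 43, C4 = 17, C5 = 170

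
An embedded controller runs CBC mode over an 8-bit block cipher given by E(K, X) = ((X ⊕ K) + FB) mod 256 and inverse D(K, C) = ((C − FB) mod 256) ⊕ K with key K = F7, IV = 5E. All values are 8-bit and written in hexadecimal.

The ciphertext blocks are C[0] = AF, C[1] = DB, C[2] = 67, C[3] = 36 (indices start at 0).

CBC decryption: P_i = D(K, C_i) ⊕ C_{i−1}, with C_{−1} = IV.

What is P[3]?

P[3]: D(K, 36) = CC; CC ⊕ 67 = AB.

P[3] = AB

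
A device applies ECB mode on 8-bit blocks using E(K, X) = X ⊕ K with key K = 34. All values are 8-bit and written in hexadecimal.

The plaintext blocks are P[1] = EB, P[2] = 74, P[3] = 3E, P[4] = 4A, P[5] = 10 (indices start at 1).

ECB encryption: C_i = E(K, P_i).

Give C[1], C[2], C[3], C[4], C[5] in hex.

C[1] = DF, C[2] = 40, C[3] = 0A, C[4] = 7E, C[5] = 24

C[1]: E(K, EB) = DF.
C[2]: E(K, 74) = 40.
C[3]: E(K, 3E) = 0A.
C[4]: E(K, 4A) = 7E.
C[5]: E(K, 10) = 24.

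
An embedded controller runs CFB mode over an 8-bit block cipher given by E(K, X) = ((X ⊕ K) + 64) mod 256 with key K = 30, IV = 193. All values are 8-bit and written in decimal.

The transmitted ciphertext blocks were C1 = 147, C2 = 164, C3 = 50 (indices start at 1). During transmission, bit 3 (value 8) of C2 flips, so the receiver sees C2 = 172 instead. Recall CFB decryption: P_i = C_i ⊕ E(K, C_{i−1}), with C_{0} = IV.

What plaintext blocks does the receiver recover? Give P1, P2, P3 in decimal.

Only C2 changed, to 172. In CFB, a change in C_i flips the same bit in P_i and garbles P_{i+1}. Decrypting the received ciphertext:
P1: E(K, 193) = 31; 147 ⊕ 31 = 140.
P2: E(K, 147) = 205; 172 ⊕ 205 = 97.
P3: E(K, 172) = 242; 50 ⊕ 242 = 192.
Blocks that differ from the original plaintext: P2, P3.

P1 = 140, P2 = 97, P3 = 192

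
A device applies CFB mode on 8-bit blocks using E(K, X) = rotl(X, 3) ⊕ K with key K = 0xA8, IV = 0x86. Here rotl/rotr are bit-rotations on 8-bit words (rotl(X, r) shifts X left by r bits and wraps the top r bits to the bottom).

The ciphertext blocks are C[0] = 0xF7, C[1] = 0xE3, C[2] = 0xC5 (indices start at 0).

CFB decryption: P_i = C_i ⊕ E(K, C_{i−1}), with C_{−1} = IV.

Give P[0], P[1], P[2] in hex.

P[0] = 0x6B, P[1] = 0xF4, P[2] = 0x72

P[0]: E(K, 0x86) = 0x9C; 0xF7 ⊕ 0x9C = 0x6B.
P[1]: E(K, 0xF7) = 0x17; 0xE3 ⊕ 0x17 = 0xF4.
P[2]: E(K, 0xE3) = 0xB7; 0xC5 ⊕ 0xB7 = 0x72.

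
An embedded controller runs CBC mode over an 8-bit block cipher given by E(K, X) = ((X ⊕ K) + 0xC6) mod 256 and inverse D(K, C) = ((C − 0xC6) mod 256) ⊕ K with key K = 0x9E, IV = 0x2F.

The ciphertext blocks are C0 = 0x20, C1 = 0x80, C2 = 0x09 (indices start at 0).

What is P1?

P1 = 0x04

CBC decryption: P_i = D(K, C_i) ⊕ C_{i−1}, with C_{−1} = IV.
P1: D(K, 0x80) = 0x24; 0x24 ⊕ 0x20 = 0x04.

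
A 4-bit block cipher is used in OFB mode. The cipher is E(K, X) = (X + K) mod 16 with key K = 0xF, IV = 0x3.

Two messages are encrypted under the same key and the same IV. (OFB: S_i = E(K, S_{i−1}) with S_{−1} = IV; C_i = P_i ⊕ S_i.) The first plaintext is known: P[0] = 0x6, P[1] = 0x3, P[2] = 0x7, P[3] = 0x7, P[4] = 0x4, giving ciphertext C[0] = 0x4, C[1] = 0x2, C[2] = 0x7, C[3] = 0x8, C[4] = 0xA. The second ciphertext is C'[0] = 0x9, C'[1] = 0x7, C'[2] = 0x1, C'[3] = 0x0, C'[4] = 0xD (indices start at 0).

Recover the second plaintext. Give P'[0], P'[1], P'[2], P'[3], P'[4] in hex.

P'[0] = 0xB, P'[1] = 0x6, P'[2] = 0x1, P'[3] = 0xF, P'[4] = 0x3

In OFB with a reused IV, both messages share the same keystream S_i, so C_i ⊕ C'_i = P_i ⊕ P'_i and thus P'_i = P_i ⊕ C_i ⊕ C'_i.
P'[0]: 0x6 ⊕ 0x4 ⊕ 0x9 = 0xB.
P'[1]: 0x3 ⊕ 0x2 ⊕ 0x7 = 0x6.
P'[2]: 0x7 ⊕ 0x7 ⊕ 0x1 = 0x1.
P'[3]: 0x7 ⊕ 0x8 ⊕ 0x0 = 0xF.
P'[4]: 0x4 ⊕ 0xA ⊕ 0xD = 0x3.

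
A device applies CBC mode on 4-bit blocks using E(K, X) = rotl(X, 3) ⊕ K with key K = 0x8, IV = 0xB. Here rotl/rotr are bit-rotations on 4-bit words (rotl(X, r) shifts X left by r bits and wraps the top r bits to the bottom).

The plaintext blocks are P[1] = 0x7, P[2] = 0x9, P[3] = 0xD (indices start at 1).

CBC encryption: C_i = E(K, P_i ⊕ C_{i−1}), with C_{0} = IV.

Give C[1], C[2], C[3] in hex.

C[1]: P[1] ⊕ 0xB = 0xC; E(K, 0xC) = 0xE.
C[2]: P[2] ⊕ 0xE = 0x7; E(K, 0x7) = 0x3.
C[3]: P[3] ⊕ 0x3 = 0xE; E(K, 0xE) = 0xF.

C[1] = 0xE, C[2] = 0x3, C[3] = 0xF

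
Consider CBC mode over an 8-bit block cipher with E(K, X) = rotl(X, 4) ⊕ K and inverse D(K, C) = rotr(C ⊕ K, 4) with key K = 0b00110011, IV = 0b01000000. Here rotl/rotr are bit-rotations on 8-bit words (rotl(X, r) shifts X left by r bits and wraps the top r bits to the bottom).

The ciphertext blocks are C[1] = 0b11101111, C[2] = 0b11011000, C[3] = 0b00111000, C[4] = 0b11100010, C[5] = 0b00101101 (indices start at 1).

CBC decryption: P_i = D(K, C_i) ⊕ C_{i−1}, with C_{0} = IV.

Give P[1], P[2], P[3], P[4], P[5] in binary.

P[1]: D(K, 0b11101111) = 0b11001101; 0b11001101 ⊕ 0b01000000 = 0b10001101.
P[2]: D(K, 0b11011000) = 0b10111110; 0b10111110 ⊕ 0b11101111 = 0b01010001.
P[3]: D(K, 0b00111000) = 0b10110000; 0b10110000 ⊕ 0b11011000 = 0b01101000.
P[4]: D(K, 0b11100010) = 0b00011101; 0b00011101 ⊕ 0b00111000 = 0b00100101.
P[5]: D(K, 0b00101101) = 0b11100001; 0b11100001 ⊕ 0b11100010 = 0b00000011.

P[1] = 0b10001101, P[2] = 0b01010001, P[3] = 0b01101000, P[4] = 0b00100101, P[5] = 0b00000011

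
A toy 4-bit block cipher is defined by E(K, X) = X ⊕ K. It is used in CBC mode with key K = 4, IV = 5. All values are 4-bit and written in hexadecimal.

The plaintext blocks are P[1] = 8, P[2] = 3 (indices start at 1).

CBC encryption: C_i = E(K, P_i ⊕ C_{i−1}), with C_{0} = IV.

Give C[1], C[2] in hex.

C[1] = 9, C[2] = E

C[1]: P[1] ⊕ 5 = D; E(K, D) = 9.
C[2]: P[2] ⊕ 9 = A; E(K, A) = E.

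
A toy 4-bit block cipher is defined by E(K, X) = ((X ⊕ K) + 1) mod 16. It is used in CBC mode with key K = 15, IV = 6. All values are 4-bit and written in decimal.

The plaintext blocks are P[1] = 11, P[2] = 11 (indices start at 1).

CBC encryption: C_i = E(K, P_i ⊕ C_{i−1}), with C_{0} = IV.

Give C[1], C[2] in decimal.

C[1]: P[1] ⊕ 6 = 13; E(K, 13) = 3.
C[2]: P[2] ⊕ 3 = 8; E(K, 8) = 8.

C[1] = 3, C[2] = 8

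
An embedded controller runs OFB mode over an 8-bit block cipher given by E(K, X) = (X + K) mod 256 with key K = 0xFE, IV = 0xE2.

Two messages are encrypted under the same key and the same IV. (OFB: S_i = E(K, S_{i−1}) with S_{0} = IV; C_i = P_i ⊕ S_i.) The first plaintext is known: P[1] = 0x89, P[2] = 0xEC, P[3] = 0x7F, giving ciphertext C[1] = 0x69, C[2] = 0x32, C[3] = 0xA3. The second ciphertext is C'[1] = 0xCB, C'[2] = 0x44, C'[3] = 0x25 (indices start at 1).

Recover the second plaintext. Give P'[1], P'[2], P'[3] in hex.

P'[1] = 0x2B, P'[2] = 0x9A, P'[3] = 0xF9

In OFB with a reused IV, both messages share the same keystream S_i, so C_i ⊕ C'_i = P_i ⊕ P'_i and thus P'_i = P_i ⊕ C_i ⊕ C'_i.
P'[1]: 0x89 ⊕ 0x69 ⊕ 0xCB = 0x2B.
P'[2]: 0xEC ⊕ 0x32 ⊕ 0x44 = 0x9A.
P'[3]: 0x7F ⊕ 0xA3 ⊕ 0x25 = 0xF9.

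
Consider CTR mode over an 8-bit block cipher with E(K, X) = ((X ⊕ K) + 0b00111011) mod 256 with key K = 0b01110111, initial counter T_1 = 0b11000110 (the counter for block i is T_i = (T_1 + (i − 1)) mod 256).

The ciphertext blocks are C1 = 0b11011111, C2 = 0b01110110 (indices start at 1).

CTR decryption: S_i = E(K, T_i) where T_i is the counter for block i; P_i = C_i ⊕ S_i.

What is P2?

P2: T = 0b11000111, S = E(K, T) = 0b11101011; 0b01110110 ⊕ 0b11101011 = 0b10011101.

P2 = 0b10011101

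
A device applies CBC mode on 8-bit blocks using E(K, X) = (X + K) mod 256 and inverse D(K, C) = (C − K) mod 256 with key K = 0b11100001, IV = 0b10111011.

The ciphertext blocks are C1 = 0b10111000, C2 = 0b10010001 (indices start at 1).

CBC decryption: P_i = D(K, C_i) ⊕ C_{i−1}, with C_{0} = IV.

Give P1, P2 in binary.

P1 = 0b01101100, P2 = 0b00001000

P1: D(K, 0b10111000) = 0b11010111; 0b11010111 ⊕ 0b10111011 = 0b01101100.
P2: D(K, 0b10010001) = 0b10110000; 0b10110000 ⊕ 0b10111000 = 0b00001000.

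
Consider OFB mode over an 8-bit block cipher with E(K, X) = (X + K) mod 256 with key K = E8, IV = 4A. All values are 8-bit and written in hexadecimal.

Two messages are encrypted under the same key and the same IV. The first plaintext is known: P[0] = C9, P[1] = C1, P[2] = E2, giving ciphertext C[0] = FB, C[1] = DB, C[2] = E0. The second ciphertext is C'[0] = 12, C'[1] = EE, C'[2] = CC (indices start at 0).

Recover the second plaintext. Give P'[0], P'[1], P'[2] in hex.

In OFB with a reused IV, both messages share the same keystream S_i, so C_i ⊕ C'_i = P_i ⊕ P'_i and thus P'_i = P_i ⊕ C_i ⊕ C'_i.
P'[0]: C9 ⊕ FB ⊕ 12 = 20.
P'[1]: C1 ⊕ DB ⊕ EE = F4.
P'[2]: E2 ⊕ E0 ⊕ CC = CE.

P'[0] = 20, P'[1] = F4, P'[2] = CE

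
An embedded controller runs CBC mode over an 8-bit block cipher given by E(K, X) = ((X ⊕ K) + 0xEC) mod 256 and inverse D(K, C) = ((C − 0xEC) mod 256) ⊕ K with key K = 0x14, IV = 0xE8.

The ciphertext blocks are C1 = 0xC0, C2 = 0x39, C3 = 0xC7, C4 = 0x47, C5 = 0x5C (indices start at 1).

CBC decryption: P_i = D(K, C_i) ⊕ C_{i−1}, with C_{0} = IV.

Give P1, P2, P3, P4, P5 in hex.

P1 = 0x28, P2 = 0x99, P3 = 0xF6, P4 = 0x88, P5 = 0x23

P1: D(K, 0xC0) = 0xC0; 0xC0 ⊕ 0xE8 = 0x28.
P2: D(K, 0x39) = 0x59; 0x59 ⊕ 0xC0 = 0x99.
P3: D(K, 0xC7) = 0xCF; 0xCF ⊕ 0x39 = 0xF6.
P4: D(K, 0x47) = 0x4F; 0x4F ⊕ 0xC7 = 0x88.
P5: D(K, 0x5C) = 0x64; 0x64 ⊕ 0x47 = 0x23.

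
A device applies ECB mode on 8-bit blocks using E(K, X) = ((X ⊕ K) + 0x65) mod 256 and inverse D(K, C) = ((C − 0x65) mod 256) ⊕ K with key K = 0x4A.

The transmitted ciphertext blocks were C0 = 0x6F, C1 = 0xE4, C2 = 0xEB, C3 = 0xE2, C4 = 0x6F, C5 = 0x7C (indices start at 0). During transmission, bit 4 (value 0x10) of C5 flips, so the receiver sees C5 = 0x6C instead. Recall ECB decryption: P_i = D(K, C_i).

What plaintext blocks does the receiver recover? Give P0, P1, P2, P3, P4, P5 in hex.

P0 = 0x40, P1 = 0x35, P2 = 0xCC, P3 = 0x37, P4 = 0x40, P5 = 0x4D

Only C5 changed, to 0x6C. In ECB, a change in C_i affects only P_i. Decrypting the received ciphertext:
P0: D(K, 0x6F) = 0x40.
P1: D(K, 0xE4) = 0x35.
P2: D(K, 0xEB) = 0xCC.
P3: D(K, 0xE2) = 0x37.
P4: D(K, 0x6F) = 0x40.
P5: D(K, 0x6C) = 0x4D.
Blocks that differ from the original plaintext: P5.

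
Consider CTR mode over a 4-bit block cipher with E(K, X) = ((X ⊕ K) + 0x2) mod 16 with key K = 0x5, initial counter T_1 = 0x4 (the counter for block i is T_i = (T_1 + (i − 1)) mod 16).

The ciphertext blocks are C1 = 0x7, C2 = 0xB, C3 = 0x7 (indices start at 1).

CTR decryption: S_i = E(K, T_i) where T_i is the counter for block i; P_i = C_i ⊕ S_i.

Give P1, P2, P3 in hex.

P1: T = 0x4, S = E(K, T) = 0x3; 0x7 ⊕ 0x3 = 0x4.
P2: T = 0x5, S = E(K, T) = 0x2; 0xB ⊕ 0x2 = 0x9.
P3: T = 0x6, S = E(K, T) = 0x5; 0x7 ⊕ 0x5 = 0x2.

P1 = 0x4, P2 = 0x9, P3 = 0x2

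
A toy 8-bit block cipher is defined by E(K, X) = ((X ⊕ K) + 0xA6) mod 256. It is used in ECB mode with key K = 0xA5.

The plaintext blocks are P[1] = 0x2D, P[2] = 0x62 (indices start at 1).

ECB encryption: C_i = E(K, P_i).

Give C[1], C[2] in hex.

C[1] = 0x2E, C[2] = 0x6D

C[1]: E(K, 0x2D) = 0x2E.
C[2]: E(K, 0x62) = 0x6D.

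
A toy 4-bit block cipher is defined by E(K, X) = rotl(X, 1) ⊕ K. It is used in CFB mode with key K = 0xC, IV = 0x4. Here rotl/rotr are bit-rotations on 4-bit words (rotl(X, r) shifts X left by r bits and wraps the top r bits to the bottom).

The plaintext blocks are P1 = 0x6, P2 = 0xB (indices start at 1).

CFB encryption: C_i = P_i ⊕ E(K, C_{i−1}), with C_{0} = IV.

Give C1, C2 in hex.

C1: E(K, 0x4) = 0x4; 0x6 ⊕ 0x4 = 0x2.
C2: E(K, 0x2) = 0x8; 0xB ⊕ 0x8 = 0x3.

C1 = 0x2, C2 = 0x3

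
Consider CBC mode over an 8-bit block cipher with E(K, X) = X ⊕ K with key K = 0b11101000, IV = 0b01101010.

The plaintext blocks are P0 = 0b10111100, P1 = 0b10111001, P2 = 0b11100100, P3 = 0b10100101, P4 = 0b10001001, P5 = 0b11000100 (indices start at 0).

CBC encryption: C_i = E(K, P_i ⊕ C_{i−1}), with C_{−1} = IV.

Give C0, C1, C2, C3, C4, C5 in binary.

C0 = 0b00111110, C1 = 0b01101111, C2 = 0b01100011, C3 = 0b00101110, C4 = 0b01001111, C5 = 0b01100011

C0: P0 ⊕ 0b01101010 = 0b11010110; E(K, 0b11010110) = 0b00111110.
C1: P1 ⊕ 0b00111110 = 0b10000111; E(K, 0b10000111) = 0b01101111.
C2: P2 ⊕ 0b01101111 = 0b10001011; E(K, 0b10001011) = 0b01100011.
C3: P3 ⊕ 0b01100011 = 0b11000110; E(K, 0b11000110) = 0b00101110.
C4: P4 ⊕ 0b00101110 = 0b10100111; E(K, 0b10100111) = 0b01001111.
C5: P5 ⊕ 0b01001111 = 0b10001011; E(K, 0b10001011) = 0b01100011.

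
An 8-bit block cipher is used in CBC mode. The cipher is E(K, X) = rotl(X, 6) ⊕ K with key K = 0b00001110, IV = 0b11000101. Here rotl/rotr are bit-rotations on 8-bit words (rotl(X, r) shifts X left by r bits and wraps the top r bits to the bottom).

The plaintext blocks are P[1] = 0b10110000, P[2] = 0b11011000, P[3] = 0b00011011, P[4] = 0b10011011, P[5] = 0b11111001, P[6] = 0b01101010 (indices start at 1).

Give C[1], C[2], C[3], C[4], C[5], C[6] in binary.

C[1] = 0b01010011, C[2] = 0b11101100, C[3] = 0b11110011, C[4] = 0b00010100, C[5] = 0b01110101, C[6] = 0b11001001

CBC encryption: C_i = E(K, P_i ⊕ C_{i−1}), with C_{0} = IV.
C[1]: P[1] ⊕ 0b11000101 = 0b01110101; E(K, 0b01110101) = 0b01010011.
C[2]: P[2] ⊕ 0b01010011 = 0b10001011; E(K, 0b10001011) = 0b11101100.
C[3]: P[3] ⊕ 0b11101100 = 0b11110111; E(K, 0b11110111) = 0b11110011.
C[4]: P[4] ⊕ 0b11110011 = 0b01101000; E(K, 0b01101000) = 0b00010100.
C[5]: P[5] ⊕ 0b00010100 = 0b11101101; E(K, 0b11101101) = 0b01110101.
C[6]: P[6] ⊕ 0b01110101 = 0b00011111; E(K, 0b00011111) = 0b11001001.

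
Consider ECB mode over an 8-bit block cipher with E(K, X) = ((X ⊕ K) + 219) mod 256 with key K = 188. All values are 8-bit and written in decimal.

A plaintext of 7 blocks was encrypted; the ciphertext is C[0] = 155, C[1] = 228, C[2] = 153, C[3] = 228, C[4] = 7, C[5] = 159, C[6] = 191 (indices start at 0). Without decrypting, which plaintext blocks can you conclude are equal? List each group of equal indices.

ECB encrypts each block independently with the same key, so equal ciphertext blocks imply equal plaintext blocks.
C[1] = C[3] = 228, so P[1] = P[3].

P[1] = P[3]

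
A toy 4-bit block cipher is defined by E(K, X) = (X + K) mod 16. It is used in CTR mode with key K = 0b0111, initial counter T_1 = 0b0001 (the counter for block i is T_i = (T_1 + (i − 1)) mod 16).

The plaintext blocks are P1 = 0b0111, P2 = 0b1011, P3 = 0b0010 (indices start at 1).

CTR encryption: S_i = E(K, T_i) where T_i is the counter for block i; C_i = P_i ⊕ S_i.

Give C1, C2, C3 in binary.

C1: T = 0b0001, S = E(K, T) = 0b1000; 0b0111 ⊕ 0b1000 = 0b1111.
C2: T = 0b0010, S = E(K, T) = 0b1001; 0b1011 ⊕ 0b1001 = 0b0010.
C3: T = 0b0011, S = E(K, T) = 0b1010; 0b0010 ⊕ 0b1010 = 0b1000.

C1 = 0b1111, C2 = 0b0010, C3 = 0b1000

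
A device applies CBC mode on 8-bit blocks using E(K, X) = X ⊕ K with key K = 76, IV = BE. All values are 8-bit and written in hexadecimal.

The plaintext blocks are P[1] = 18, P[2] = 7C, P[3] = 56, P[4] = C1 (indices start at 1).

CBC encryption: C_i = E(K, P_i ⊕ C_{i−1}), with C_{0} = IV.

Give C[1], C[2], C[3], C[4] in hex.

C[1]: P[1] ⊕ BE = A6; E(K, A6) = D0.
C[2]: P[2] ⊕ D0 = AC; E(K, AC) = DA.
C[3]: P[3] ⊕ DA = 8C; E(K, 8C) = FA.
C[4]: P[4] ⊕ FA = 3B; E(K, 3B) = 4D.

C[1] = D0, C[2] = DA, C[3] = FA, C[4] = 4D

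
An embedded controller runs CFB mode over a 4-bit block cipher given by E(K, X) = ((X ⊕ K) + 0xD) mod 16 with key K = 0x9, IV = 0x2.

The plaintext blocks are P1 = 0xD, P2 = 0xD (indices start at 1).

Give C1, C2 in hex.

CFB encryption: C_i = P_i ⊕ E(K, C_{i−1}), with C_{0} = IV.
C1: E(K, 0x2) = 0x8; 0xD ⊕ 0x8 = 0x5.
C2: E(K, 0x5) = 0x9; 0xD ⊕ 0x9 = 0x4.

C1 = 0x5, C2 = 0x4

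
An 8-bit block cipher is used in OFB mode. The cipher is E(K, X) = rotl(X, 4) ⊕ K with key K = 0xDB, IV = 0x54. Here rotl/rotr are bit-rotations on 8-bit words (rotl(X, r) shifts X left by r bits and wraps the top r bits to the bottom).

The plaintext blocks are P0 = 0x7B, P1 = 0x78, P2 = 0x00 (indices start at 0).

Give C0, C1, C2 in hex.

OFB encryption: S_i = E(K, S_{i−1}) with S_{−1} = IV; C_i = P_i ⊕ S_i.
C0: S = E(K, 0x54) = 0x9E; 0x7B ⊕ 0x9E = 0xE5.
C1: S = E(K, 0x9E) = 0x32; 0x78 ⊕ 0x32 = 0x4A.
C2: S = E(K, 0x32) = 0xF8; 0x00 ⊕ 0xF8 = 0xF8.

C0 = 0xE5, C1 = 0x4A, C2 = 0xF8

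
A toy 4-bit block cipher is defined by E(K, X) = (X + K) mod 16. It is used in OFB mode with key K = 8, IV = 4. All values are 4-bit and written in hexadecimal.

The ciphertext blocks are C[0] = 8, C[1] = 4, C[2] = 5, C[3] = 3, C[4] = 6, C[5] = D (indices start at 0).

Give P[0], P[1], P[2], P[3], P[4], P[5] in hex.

OFB decryption: S_i = E(K, S_{i−1}) with S_{−1} = IV; P_i = C_i ⊕ S_i.
P[0]: S = E(K, 4) = C; 8 ⊕ C = 4.
P[1]: S = E(K, C) = 4; 4 ⊕ 4 = 0.
P[2]: S = E(K, 4) = C; 5 ⊕ C = 9.
P[3]: S = E(K, C) = 4; 3 ⊕ 4 = 7.
P[4]: S = E(K, 4) = C; 6 ⊕ C = A.
P[5]: S = E(K, C) = 4; D ⊕ 4 = 9.

P[0] = 4, P[1] = 0, P[2] = 9, P[3] = 7, P[4] = A, P[5] = 9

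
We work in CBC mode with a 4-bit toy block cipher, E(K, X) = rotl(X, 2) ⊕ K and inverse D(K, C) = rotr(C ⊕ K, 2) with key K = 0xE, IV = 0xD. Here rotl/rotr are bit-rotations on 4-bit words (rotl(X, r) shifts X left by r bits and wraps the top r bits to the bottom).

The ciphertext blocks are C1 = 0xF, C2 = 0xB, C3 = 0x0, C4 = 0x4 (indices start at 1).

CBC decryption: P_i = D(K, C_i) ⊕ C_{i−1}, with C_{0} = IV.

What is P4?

P4 = 0xA

P4: D(K, 0x4) = 0xA; 0xA ⊕ 0x0 = 0xA.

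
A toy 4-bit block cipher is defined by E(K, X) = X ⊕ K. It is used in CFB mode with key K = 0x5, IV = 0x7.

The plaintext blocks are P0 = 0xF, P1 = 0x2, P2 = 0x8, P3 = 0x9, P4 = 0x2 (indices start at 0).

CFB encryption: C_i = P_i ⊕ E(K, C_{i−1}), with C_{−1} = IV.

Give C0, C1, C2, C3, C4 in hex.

C0: E(K, 0x7) = 0x2; 0xF ⊕ 0x2 = 0xD.
C1: E(K, 0xD) = 0x8; 0x2 ⊕ 0x8 = 0xA.
C2: E(K, 0xA) = 0xF; 0x8 ⊕ 0xF = 0x7.
C3: E(K, 0x7) = 0x2; 0x9 ⊕ 0x2 = 0xB.
C4: E(K, 0xB) = 0xE; 0x2 ⊕ 0xE = 0xC.

C0 = 0xD, C1 = 0xA, C2 = 0x7, C3 = 0xB, C4 = 0xC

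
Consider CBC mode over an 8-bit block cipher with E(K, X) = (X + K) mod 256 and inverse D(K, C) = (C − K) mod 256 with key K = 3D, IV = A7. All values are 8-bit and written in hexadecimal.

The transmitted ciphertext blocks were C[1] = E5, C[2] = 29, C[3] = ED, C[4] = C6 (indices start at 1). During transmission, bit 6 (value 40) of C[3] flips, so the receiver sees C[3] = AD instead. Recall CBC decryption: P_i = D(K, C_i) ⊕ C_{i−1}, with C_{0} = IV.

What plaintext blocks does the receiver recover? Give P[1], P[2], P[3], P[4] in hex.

Only C[3] changed, to AD. In CBC, a change in C_i garbles P_i and flips the same bit in P_{i+1}. Decrypting the received ciphertext:
P[1]: D(K, E5) = A8; A8 ⊕ A7 = 0F.
P[2]: D(K, 29) = EC; EC ⊕ E5 = 09.
P[3]: D(K, AD) = 70; 70 ⊕ 29 = 59.
P[4]: D(K, C6) = 89; 89 ⊕ AD = 24.
Blocks that differ from the original plaintext: P[3], P[4].

P[1] = 0F, P[2] = 09, P[3] = 59, P[4] = 24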